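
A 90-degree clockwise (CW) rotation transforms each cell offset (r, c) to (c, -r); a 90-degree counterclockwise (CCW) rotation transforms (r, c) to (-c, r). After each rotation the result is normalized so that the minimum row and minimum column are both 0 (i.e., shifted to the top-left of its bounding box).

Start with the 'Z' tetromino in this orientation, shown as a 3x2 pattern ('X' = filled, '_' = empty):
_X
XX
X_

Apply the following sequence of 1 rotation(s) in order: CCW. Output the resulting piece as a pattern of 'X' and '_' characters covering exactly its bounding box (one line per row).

Start:
_X
XX
X_
After rotation 1 (CCW):
XX_
_XX

Answer: XX_
_XX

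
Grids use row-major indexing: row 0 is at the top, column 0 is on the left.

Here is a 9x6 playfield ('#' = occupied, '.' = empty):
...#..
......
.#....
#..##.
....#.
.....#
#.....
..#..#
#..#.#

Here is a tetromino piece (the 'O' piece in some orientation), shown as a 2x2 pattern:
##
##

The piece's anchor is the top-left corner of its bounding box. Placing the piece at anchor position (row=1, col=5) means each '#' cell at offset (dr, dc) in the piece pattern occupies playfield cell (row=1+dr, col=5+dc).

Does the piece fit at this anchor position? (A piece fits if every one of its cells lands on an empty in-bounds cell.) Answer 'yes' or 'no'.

Answer: no

Derivation:
Check each piece cell at anchor (1, 5):
  offset (0,0) -> (1,5): empty -> OK
  offset (0,1) -> (1,6): out of bounds -> FAIL
  offset (1,0) -> (2,5): empty -> OK
  offset (1,1) -> (2,6): out of bounds -> FAIL
All cells valid: no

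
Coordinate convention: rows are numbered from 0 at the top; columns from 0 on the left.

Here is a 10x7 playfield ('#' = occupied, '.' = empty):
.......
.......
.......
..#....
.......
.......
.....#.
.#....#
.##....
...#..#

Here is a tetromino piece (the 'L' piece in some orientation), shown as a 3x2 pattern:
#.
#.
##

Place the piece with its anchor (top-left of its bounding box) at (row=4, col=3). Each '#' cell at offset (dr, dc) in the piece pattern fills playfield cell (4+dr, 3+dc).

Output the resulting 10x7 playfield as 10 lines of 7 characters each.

Fill (4+0,3+0) = (4,3)
Fill (4+1,3+0) = (5,3)
Fill (4+2,3+0) = (6,3)
Fill (4+2,3+1) = (6,4)

Answer: .......
.......
.......
..#....
...#...
...#...
...###.
.#....#
.##....
...#..#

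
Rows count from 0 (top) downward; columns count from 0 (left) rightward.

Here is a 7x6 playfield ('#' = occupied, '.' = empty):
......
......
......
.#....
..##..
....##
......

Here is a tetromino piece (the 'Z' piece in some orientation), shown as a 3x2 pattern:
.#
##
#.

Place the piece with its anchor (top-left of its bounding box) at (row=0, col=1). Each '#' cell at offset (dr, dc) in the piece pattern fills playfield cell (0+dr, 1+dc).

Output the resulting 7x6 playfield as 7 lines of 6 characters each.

Fill (0+0,1+1) = (0,2)
Fill (0+1,1+0) = (1,1)
Fill (0+1,1+1) = (1,2)
Fill (0+2,1+0) = (2,1)

Answer: ..#...
.##...
.#....
.#....
..##..
....##
......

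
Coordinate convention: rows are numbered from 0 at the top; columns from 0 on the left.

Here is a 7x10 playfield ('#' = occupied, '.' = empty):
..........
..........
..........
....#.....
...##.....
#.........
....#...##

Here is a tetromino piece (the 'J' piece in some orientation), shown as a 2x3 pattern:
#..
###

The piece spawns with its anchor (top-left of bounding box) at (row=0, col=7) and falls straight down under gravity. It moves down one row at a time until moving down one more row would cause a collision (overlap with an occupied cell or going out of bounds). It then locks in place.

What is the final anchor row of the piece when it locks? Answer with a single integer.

Spawn at (row=0, col=7). Try each row:
  row 0: fits
  row 1: fits
  row 2: fits
  row 3: fits
  row 4: fits
  row 5: blocked -> lock at row 4

Answer: 4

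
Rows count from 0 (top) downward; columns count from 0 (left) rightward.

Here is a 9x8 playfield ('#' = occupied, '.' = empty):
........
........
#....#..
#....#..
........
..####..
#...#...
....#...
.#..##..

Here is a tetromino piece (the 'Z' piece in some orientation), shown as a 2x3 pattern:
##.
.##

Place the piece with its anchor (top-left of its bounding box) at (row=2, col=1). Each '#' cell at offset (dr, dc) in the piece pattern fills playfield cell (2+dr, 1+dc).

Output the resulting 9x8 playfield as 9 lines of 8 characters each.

Answer: ........
........
###..#..
#.##.#..
........
..####..
#...#...
....#...
.#..##..

Derivation:
Fill (2+0,1+0) = (2,1)
Fill (2+0,1+1) = (2,2)
Fill (2+1,1+1) = (3,2)
Fill (2+1,1+2) = (3,3)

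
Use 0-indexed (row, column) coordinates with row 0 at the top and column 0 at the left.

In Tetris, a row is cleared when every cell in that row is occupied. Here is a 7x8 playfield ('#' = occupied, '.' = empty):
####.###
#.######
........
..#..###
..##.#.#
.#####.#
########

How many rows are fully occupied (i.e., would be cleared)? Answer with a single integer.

Check each row:
  row 0: 1 empty cell -> not full
  row 1: 1 empty cell -> not full
  row 2: 8 empty cells -> not full
  row 3: 4 empty cells -> not full
  row 4: 4 empty cells -> not full
  row 5: 2 empty cells -> not full
  row 6: 0 empty cells -> FULL (clear)
Total rows cleared: 1

Answer: 1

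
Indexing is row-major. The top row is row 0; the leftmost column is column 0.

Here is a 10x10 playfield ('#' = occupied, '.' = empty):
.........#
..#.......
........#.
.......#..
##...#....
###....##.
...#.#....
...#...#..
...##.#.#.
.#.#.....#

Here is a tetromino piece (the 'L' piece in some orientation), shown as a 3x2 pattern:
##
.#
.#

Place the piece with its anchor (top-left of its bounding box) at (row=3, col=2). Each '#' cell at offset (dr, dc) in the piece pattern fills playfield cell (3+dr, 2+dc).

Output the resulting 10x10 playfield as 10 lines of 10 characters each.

Fill (3+0,2+0) = (3,2)
Fill (3+0,2+1) = (3,3)
Fill (3+1,2+1) = (4,3)
Fill (3+2,2+1) = (5,3)

Answer: .........#
..#.......
........#.
..##...#..
##.#.#....
####...##.
...#.#....
...#...#..
...##.#.#.
.#.#.....#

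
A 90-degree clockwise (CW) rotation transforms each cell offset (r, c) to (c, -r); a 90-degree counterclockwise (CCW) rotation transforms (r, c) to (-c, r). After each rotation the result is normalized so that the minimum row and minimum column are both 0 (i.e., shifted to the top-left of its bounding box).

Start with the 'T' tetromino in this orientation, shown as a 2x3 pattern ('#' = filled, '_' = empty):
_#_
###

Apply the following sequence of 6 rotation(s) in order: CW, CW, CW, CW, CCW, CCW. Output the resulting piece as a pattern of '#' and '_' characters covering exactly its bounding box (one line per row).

Start:
_#_
###
After rotation 1 (CW):
#_
##
#_
After rotation 2 (CW):
###
_#_
After rotation 3 (CW):
_#
##
_#
After rotation 4 (CW):
_#_
###
After rotation 5 (CCW):
_#
##
_#
After rotation 6 (CCW):
###
_#_

Answer: ###
_#_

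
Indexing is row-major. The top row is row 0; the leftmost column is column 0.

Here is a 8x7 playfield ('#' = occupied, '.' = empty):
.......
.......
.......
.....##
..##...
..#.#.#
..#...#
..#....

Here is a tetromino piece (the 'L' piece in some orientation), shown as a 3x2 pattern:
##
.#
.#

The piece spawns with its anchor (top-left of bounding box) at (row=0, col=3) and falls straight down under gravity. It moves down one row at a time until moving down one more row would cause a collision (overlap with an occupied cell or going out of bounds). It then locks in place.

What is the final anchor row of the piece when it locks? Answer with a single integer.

Answer: 2

Derivation:
Spawn at (row=0, col=3). Try each row:
  row 0: fits
  row 1: fits
  row 2: fits
  row 3: blocked -> lock at row 2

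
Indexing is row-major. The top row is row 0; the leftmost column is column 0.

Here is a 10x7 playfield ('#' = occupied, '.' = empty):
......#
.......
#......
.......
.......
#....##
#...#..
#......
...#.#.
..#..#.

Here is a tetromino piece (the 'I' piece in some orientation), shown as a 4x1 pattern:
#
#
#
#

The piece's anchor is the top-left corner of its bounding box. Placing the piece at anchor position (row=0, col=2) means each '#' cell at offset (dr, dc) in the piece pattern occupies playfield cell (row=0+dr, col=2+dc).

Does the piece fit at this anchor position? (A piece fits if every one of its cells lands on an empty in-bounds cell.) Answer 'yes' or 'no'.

Answer: yes

Derivation:
Check each piece cell at anchor (0, 2):
  offset (0,0) -> (0,2): empty -> OK
  offset (1,0) -> (1,2): empty -> OK
  offset (2,0) -> (2,2): empty -> OK
  offset (3,0) -> (3,2): empty -> OK
All cells valid: yes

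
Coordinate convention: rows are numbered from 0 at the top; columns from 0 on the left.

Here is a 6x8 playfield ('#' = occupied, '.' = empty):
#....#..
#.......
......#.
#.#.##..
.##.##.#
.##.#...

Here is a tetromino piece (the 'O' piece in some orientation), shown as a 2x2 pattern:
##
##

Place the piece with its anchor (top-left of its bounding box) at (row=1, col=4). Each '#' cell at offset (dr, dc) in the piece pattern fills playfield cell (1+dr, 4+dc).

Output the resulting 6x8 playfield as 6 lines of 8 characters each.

Answer: #....#..
#...##..
....###.
#.#.##..
.##.##.#
.##.#...

Derivation:
Fill (1+0,4+0) = (1,4)
Fill (1+0,4+1) = (1,5)
Fill (1+1,4+0) = (2,4)
Fill (1+1,4+1) = (2,5)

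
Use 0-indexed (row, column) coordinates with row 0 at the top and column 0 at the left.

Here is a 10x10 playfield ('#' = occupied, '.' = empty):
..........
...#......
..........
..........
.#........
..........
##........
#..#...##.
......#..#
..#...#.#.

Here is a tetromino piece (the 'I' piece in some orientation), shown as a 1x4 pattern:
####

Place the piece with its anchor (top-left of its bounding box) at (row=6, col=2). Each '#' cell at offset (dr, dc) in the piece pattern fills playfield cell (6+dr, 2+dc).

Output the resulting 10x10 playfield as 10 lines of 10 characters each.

Answer: ..........
...#......
..........
..........
.#........
..........
######....
#..#...##.
......#..#
..#...#.#.

Derivation:
Fill (6+0,2+0) = (6,2)
Fill (6+0,2+1) = (6,3)
Fill (6+0,2+2) = (6,4)
Fill (6+0,2+3) = (6,5)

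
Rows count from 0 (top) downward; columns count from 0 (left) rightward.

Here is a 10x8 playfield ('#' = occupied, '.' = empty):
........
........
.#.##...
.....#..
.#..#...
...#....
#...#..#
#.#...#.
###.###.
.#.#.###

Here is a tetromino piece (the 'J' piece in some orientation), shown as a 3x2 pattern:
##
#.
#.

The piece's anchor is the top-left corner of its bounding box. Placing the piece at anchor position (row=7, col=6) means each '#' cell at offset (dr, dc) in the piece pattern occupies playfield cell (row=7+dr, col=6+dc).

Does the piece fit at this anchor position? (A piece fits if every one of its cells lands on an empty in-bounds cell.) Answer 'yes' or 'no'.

Answer: no

Derivation:
Check each piece cell at anchor (7, 6):
  offset (0,0) -> (7,6): occupied ('#') -> FAIL
  offset (0,1) -> (7,7): empty -> OK
  offset (1,0) -> (8,6): occupied ('#') -> FAIL
  offset (2,0) -> (9,6): occupied ('#') -> FAIL
All cells valid: no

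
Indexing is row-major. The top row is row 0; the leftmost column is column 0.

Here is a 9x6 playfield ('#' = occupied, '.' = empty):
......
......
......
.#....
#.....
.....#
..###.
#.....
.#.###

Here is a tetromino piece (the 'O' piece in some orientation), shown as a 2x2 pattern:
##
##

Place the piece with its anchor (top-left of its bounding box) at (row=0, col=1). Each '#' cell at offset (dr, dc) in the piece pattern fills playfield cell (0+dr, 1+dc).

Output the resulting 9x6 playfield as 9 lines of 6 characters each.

Fill (0+0,1+0) = (0,1)
Fill (0+0,1+1) = (0,2)
Fill (0+1,1+0) = (1,1)
Fill (0+1,1+1) = (1,2)

Answer: .##...
.##...
......
.#....
#.....
.....#
..###.
#.....
.#.###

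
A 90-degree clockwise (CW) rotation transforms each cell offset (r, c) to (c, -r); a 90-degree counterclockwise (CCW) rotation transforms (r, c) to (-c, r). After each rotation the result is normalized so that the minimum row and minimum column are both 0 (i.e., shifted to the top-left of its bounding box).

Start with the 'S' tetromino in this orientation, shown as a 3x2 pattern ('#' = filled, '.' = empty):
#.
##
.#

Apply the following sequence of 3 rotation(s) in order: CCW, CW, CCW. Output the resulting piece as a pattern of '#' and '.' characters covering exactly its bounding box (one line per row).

Start:
#.
##
.#
After rotation 1 (CCW):
.##
##.
After rotation 2 (CW):
#.
##
.#
After rotation 3 (CCW):
.##
##.

Answer: .##
##.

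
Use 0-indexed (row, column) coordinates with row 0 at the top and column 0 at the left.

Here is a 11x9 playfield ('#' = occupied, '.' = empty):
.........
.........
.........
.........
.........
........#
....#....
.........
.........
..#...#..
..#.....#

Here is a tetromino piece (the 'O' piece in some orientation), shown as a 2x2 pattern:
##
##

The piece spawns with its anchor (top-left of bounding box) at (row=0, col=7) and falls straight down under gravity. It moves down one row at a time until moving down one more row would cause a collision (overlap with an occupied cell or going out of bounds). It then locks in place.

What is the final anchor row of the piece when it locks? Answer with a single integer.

Spawn at (row=0, col=7). Try each row:
  row 0: fits
  row 1: fits
  row 2: fits
  row 3: fits
  row 4: blocked -> lock at row 3

Answer: 3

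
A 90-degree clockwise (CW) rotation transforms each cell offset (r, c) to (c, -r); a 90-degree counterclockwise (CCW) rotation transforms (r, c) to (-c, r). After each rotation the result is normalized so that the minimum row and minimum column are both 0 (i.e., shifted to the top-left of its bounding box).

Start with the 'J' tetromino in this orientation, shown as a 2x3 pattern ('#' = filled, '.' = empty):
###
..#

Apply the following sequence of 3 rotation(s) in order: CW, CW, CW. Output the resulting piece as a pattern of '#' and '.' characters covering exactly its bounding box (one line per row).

Answer: ##
#.
#.

Derivation:
Start:
###
..#
After rotation 1 (CW):
.#
.#
##
After rotation 2 (CW):
#..
###
After rotation 3 (CW):
##
#.
#.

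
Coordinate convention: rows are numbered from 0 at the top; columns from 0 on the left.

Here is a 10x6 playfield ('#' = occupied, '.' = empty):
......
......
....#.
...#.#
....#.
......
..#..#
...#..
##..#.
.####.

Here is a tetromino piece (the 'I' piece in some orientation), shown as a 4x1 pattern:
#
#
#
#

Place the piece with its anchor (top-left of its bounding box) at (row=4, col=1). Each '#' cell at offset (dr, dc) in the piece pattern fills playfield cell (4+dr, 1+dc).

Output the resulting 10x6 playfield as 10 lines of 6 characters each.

Fill (4+0,1+0) = (4,1)
Fill (4+1,1+0) = (5,1)
Fill (4+2,1+0) = (6,1)
Fill (4+3,1+0) = (7,1)

Answer: ......
......
....#.
...#.#
.#..#.
.#....
.##..#
.#.#..
##..#.
.####.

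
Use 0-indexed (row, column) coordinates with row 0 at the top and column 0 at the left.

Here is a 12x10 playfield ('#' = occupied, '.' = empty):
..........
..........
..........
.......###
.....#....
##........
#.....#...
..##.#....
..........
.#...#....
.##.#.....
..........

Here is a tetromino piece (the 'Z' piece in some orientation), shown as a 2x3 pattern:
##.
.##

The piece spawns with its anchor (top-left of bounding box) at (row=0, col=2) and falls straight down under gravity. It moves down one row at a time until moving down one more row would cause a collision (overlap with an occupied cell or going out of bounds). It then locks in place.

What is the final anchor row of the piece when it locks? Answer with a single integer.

Answer: 5

Derivation:
Spawn at (row=0, col=2). Try each row:
  row 0: fits
  row 1: fits
  row 2: fits
  row 3: fits
  row 4: fits
  row 5: fits
  row 6: blocked -> lock at row 5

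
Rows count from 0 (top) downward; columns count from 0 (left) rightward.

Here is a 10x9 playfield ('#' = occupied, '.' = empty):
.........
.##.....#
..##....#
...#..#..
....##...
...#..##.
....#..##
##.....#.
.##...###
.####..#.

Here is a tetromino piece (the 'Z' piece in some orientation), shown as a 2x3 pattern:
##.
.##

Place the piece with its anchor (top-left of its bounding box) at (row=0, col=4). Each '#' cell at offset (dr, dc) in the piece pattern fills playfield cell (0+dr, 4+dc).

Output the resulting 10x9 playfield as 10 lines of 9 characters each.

Fill (0+0,4+0) = (0,4)
Fill (0+0,4+1) = (0,5)
Fill (0+1,4+1) = (1,5)
Fill (0+1,4+2) = (1,6)

Answer: ....##...
.##..##.#
..##....#
...#..#..
....##...
...#..##.
....#..##
##.....#.
.##...###
.####..#.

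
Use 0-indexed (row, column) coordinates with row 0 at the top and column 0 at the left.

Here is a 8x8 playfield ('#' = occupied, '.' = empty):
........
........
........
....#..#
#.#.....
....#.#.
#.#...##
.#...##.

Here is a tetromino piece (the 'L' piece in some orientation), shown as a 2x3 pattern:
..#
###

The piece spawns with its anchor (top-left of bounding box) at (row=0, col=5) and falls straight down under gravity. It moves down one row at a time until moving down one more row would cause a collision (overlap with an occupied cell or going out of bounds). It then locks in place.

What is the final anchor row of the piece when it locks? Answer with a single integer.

Spawn at (row=0, col=5). Try each row:
  row 0: fits
  row 1: fits
  row 2: blocked -> lock at row 1

Answer: 1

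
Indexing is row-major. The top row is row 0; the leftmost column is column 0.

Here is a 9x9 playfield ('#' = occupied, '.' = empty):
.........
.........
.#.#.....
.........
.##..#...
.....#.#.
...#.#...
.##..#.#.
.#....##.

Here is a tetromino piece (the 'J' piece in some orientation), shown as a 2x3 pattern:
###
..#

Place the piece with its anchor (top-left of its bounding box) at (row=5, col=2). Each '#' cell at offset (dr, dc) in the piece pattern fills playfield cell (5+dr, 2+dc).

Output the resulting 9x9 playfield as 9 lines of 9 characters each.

Fill (5+0,2+0) = (5,2)
Fill (5+0,2+1) = (5,3)
Fill (5+0,2+2) = (5,4)
Fill (5+1,2+2) = (6,4)

Answer: .........
.........
.#.#.....
.........
.##..#...
..####.#.
...###...
.##..#.#.
.#....##.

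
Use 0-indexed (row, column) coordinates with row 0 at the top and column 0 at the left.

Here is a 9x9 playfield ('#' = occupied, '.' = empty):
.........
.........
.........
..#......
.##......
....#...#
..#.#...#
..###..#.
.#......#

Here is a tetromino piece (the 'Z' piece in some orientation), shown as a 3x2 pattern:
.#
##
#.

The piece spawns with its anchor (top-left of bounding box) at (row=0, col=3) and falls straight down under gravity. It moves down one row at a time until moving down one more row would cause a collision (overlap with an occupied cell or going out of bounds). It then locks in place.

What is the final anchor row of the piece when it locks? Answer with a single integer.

Spawn at (row=0, col=3). Try each row:
  row 0: fits
  row 1: fits
  row 2: fits
  row 3: fits
  row 4: blocked -> lock at row 3

Answer: 3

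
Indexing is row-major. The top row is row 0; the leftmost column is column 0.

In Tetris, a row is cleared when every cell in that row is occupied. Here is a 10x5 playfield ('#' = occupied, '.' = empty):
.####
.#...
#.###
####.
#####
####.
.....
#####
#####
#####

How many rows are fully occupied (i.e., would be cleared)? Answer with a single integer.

Check each row:
  row 0: 1 empty cell -> not full
  row 1: 4 empty cells -> not full
  row 2: 1 empty cell -> not full
  row 3: 1 empty cell -> not full
  row 4: 0 empty cells -> FULL (clear)
  row 5: 1 empty cell -> not full
  row 6: 5 empty cells -> not full
  row 7: 0 empty cells -> FULL (clear)
  row 8: 0 empty cells -> FULL (clear)
  row 9: 0 empty cells -> FULL (clear)
Total rows cleared: 4

Answer: 4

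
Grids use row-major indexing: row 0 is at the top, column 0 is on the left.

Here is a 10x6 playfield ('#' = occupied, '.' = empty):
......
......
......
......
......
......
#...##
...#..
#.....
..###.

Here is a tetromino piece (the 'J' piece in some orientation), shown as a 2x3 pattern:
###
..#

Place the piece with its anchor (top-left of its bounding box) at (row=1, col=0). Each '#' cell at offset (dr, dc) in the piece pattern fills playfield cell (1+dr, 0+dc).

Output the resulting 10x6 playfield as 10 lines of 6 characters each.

Fill (1+0,0+0) = (1,0)
Fill (1+0,0+1) = (1,1)
Fill (1+0,0+2) = (1,2)
Fill (1+1,0+2) = (2,2)

Answer: ......
###...
..#...
......
......
......
#...##
...#..
#.....
..###.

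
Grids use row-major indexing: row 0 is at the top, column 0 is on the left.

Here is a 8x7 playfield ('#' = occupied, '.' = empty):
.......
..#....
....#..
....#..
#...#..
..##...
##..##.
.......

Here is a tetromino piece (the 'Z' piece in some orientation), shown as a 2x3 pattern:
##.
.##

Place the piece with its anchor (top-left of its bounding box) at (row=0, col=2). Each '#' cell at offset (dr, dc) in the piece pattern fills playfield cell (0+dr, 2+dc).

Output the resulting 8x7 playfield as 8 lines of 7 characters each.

Answer: ..##...
..###..
....#..
....#..
#...#..
..##...
##..##.
.......

Derivation:
Fill (0+0,2+0) = (0,2)
Fill (0+0,2+1) = (0,3)
Fill (0+1,2+1) = (1,3)
Fill (0+1,2+2) = (1,4)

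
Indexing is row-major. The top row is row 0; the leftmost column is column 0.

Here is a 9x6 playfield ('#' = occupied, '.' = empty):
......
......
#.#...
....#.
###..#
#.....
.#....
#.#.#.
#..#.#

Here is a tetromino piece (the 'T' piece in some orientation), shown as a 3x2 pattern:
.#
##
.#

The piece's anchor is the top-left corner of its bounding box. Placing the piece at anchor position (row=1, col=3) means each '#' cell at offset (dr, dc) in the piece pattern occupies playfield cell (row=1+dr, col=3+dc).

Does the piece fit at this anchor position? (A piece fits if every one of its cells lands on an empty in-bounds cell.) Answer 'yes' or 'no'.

Check each piece cell at anchor (1, 3):
  offset (0,1) -> (1,4): empty -> OK
  offset (1,0) -> (2,3): empty -> OK
  offset (1,1) -> (2,4): empty -> OK
  offset (2,1) -> (3,4): occupied ('#') -> FAIL
All cells valid: no

Answer: no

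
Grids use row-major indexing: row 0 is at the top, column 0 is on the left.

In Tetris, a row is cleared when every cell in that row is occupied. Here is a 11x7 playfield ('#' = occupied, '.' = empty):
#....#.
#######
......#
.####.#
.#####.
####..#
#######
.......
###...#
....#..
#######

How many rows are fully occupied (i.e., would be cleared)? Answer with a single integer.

Answer: 3

Derivation:
Check each row:
  row 0: 5 empty cells -> not full
  row 1: 0 empty cells -> FULL (clear)
  row 2: 6 empty cells -> not full
  row 3: 2 empty cells -> not full
  row 4: 2 empty cells -> not full
  row 5: 2 empty cells -> not full
  row 6: 0 empty cells -> FULL (clear)
  row 7: 7 empty cells -> not full
  row 8: 3 empty cells -> not full
  row 9: 6 empty cells -> not full
  row 10: 0 empty cells -> FULL (clear)
Total rows cleared: 3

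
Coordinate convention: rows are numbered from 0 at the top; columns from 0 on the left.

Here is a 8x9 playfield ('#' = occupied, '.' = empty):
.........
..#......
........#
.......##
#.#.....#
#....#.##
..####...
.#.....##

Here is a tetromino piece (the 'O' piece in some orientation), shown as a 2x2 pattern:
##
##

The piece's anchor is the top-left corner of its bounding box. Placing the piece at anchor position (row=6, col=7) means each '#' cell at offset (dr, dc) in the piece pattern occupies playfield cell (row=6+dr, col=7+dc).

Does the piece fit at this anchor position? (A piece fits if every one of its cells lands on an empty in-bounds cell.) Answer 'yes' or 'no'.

Check each piece cell at anchor (6, 7):
  offset (0,0) -> (6,7): empty -> OK
  offset (0,1) -> (6,8): empty -> OK
  offset (1,0) -> (7,7): occupied ('#') -> FAIL
  offset (1,1) -> (7,8): occupied ('#') -> FAIL
All cells valid: no

Answer: no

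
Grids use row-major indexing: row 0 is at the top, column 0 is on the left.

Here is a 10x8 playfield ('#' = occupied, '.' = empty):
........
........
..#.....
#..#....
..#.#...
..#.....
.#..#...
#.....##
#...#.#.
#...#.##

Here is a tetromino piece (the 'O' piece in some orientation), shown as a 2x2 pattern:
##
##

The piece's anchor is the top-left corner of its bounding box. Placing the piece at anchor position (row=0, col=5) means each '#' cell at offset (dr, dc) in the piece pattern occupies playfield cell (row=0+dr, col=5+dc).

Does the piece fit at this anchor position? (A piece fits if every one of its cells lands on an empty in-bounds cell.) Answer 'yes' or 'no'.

Check each piece cell at anchor (0, 5):
  offset (0,0) -> (0,5): empty -> OK
  offset (0,1) -> (0,6): empty -> OK
  offset (1,0) -> (1,5): empty -> OK
  offset (1,1) -> (1,6): empty -> OK
All cells valid: yes

Answer: yes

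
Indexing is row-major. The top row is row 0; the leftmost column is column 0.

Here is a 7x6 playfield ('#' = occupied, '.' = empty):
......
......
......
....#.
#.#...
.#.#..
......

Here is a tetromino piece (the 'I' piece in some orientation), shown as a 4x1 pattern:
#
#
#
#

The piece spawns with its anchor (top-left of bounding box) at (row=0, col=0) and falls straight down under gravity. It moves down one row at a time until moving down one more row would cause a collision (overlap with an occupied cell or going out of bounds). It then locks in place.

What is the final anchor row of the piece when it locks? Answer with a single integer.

Answer: 0

Derivation:
Spawn at (row=0, col=0). Try each row:
  row 0: fits
  row 1: blocked -> lock at row 0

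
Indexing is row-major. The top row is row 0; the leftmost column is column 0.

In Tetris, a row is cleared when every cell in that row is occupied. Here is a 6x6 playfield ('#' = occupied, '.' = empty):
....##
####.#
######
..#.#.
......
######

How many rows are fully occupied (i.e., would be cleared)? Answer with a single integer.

Check each row:
  row 0: 4 empty cells -> not full
  row 1: 1 empty cell -> not full
  row 2: 0 empty cells -> FULL (clear)
  row 3: 4 empty cells -> not full
  row 4: 6 empty cells -> not full
  row 5: 0 empty cells -> FULL (clear)
Total rows cleared: 2

Answer: 2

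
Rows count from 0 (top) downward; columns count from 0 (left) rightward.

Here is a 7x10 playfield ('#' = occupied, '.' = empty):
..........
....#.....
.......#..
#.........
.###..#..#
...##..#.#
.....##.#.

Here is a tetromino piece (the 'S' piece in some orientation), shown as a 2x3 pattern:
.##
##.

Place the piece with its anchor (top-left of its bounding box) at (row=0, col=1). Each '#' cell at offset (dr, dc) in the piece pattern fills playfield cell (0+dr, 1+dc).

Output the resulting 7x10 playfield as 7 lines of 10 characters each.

Fill (0+0,1+1) = (0,2)
Fill (0+0,1+2) = (0,3)
Fill (0+1,1+0) = (1,1)
Fill (0+1,1+1) = (1,2)

Answer: ..##......
.##.#.....
.......#..
#.........
.###..#..#
...##..#.#
.....##.#.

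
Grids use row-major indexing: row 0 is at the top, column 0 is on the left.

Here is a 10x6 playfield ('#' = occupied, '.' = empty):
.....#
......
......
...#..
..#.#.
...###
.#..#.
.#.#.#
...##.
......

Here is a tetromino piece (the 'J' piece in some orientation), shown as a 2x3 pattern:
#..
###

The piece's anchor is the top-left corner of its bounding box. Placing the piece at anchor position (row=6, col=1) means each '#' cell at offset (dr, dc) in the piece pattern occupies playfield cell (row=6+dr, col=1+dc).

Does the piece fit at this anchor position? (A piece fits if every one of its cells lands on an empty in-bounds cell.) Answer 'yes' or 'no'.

Check each piece cell at anchor (6, 1):
  offset (0,0) -> (6,1): occupied ('#') -> FAIL
  offset (1,0) -> (7,1): occupied ('#') -> FAIL
  offset (1,1) -> (7,2): empty -> OK
  offset (1,2) -> (7,3): occupied ('#') -> FAIL
All cells valid: no

Answer: no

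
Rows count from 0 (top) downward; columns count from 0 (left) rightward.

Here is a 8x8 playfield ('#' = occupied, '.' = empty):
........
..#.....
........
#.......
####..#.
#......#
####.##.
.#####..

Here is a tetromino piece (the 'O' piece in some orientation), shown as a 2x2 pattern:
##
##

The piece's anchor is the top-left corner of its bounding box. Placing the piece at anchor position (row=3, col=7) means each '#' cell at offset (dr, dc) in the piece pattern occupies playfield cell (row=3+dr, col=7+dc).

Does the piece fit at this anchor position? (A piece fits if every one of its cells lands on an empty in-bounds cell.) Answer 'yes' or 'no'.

Check each piece cell at anchor (3, 7):
  offset (0,0) -> (3,7): empty -> OK
  offset (0,1) -> (3,8): out of bounds -> FAIL
  offset (1,0) -> (4,7): empty -> OK
  offset (1,1) -> (4,8): out of bounds -> FAIL
All cells valid: no

Answer: no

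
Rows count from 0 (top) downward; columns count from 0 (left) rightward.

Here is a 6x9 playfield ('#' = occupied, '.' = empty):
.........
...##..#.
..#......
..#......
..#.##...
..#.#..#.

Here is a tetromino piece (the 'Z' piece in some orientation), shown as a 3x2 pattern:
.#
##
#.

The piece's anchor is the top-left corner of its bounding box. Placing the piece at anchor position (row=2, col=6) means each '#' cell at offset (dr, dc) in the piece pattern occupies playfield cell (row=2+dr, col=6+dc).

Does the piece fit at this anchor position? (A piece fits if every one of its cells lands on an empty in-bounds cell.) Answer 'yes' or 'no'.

Answer: yes

Derivation:
Check each piece cell at anchor (2, 6):
  offset (0,1) -> (2,7): empty -> OK
  offset (1,0) -> (3,6): empty -> OK
  offset (1,1) -> (3,7): empty -> OK
  offset (2,0) -> (4,6): empty -> OK
All cells valid: yes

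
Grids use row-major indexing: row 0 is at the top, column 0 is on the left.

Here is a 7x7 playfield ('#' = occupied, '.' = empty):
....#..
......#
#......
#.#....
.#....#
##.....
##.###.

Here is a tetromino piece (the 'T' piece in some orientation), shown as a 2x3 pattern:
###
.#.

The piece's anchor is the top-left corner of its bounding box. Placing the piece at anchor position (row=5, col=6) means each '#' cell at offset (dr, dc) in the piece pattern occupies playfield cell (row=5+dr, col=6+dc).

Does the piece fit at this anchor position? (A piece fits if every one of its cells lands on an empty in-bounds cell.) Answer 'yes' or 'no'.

Check each piece cell at anchor (5, 6):
  offset (0,0) -> (5,6): empty -> OK
  offset (0,1) -> (5,7): out of bounds -> FAIL
  offset (0,2) -> (5,8): out of bounds -> FAIL
  offset (1,1) -> (6,7): out of bounds -> FAIL
All cells valid: no

Answer: no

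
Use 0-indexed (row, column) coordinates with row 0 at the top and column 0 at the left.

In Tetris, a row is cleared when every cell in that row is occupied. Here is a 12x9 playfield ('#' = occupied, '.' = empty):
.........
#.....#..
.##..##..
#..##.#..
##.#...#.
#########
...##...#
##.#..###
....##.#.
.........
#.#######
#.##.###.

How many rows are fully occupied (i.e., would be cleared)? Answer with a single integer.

Check each row:
  row 0: 9 empty cells -> not full
  row 1: 7 empty cells -> not full
  row 2: 5 empty cells -> not full
  row 3: 5 empty cells -> not full
  row 4: 5 empty cells -> not full
  row 5: 0 empty cells -> FULL (clear)
  row 6: 6 empty cells -> not full
  row 7: 3 empty cells -> not full
  row 8: 6 empty cells -> not full
  row 9: 9 empty cells -> not full
  row 10: 1 empty cell -> not full
  row 11: 3 empty cells -> not full
Total rows cleared: 1

Answer: 1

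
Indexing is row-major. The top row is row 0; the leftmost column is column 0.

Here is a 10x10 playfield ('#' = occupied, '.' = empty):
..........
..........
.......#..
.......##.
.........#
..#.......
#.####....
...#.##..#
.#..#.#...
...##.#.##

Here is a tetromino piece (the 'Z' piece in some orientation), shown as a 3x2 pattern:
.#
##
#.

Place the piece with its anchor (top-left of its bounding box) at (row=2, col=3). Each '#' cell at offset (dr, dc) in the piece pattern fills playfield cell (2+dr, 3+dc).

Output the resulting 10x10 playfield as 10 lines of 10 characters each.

Answer: ..........
..........
....#..#..
...##..##.
...#.....#
..#.......
#.####....
...#.##..#
.#..#.#...
...##.#.##

Derivation:
Fill (2+0,3+1) = (2,4)
Fill (2+1,3+0) = (3,3)
Fill (2+1,3+1) = (3,4)
Fill (2+2,3+0) = (4,3)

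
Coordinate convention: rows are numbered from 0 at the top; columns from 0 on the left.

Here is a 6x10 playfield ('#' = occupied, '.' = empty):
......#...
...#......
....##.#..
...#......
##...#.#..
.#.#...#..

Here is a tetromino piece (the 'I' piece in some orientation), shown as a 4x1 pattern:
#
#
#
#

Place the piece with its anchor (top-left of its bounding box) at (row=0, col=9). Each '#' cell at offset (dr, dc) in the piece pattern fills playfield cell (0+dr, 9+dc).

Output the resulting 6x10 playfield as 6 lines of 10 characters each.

Fill (0+0,9+0) = (0,9)
Fill (0+1,9+0) = (1,9)
Fill (0+2,9+0) = (2,9)
Fill (0+3,9+0) = (3,9)

Answer: ......#..#
...#.....#
....##.#.#
...#.....#
##...#.#..
.#.#...#..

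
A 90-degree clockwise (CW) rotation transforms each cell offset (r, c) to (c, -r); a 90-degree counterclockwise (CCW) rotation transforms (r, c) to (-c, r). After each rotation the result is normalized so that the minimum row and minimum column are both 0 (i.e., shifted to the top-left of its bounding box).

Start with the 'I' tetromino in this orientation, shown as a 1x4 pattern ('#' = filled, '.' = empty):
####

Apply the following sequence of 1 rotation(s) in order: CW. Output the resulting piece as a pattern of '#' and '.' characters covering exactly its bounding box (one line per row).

Answer: #
#
#
#

Derivation:
Start:
####
After rotation 1 (CW):
#
#
#
#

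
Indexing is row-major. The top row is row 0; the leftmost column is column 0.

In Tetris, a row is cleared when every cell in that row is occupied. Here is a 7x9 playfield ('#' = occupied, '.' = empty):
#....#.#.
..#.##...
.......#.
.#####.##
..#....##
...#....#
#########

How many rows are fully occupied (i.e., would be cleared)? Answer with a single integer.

Answer: 1

Derivation:
Check each row:
  row 0: 6 empty cells -> not full
  row 1: 6 empty cells -> not full
  row 2: 8 empty cells -> not full
  row 3: 2 empty cells -> not full
  row 4: 6 empty cells -> not full
  row 5: 7 empty cells -> not full
  row 6: 0 empty cells -> FULL (clear)
Total rows cleared: 1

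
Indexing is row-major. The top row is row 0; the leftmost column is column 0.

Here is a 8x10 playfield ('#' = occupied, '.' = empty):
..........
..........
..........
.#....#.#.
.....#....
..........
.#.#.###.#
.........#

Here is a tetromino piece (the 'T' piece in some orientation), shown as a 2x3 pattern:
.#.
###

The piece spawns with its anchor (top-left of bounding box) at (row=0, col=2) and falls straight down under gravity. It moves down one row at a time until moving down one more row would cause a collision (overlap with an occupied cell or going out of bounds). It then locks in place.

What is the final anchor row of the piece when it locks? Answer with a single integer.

Answer: 4

Derivation:
Spawn at (row=0, col=2). Try each row:
  row 0: fits
  row 1: fits
  row 2: fits
  row 3: fits
  row 4: fits
  row 5: blocked -> lock at row 4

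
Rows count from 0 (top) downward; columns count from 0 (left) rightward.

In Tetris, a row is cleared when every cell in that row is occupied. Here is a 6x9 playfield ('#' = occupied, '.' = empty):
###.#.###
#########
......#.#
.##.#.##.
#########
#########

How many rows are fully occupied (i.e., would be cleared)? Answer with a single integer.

Check each row:
  row 0: 2 empty cells -> not full
  row 1: 0 empty cells -> FULL (clear)
  row 2: 7 empty cells -> not full
  row 3: 4 empty cells -> not full
  row 4: 0 empty cells -> FULL (clear)
  row 5: 0 empty cells -> FULL (clear)
Total rows cleared: 3

Answer: 3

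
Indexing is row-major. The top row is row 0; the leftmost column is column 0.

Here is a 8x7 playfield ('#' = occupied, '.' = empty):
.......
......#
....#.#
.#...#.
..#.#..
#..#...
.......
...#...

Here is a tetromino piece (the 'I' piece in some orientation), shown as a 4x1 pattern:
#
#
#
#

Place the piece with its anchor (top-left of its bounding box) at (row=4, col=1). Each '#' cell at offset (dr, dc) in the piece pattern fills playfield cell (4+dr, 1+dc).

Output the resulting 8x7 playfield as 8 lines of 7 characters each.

Answer: .......
......#
....#.#
.#...#.
.##.#..
##.#...
.#.....
.#.#...

Derivation:
Fill (4+0,1+0) = (4,1)
Fill (4+1,1+0) = (5,1)
Fill (4+2,1+0) = (6,1)
Fill (4+3,1+0) = (7,1)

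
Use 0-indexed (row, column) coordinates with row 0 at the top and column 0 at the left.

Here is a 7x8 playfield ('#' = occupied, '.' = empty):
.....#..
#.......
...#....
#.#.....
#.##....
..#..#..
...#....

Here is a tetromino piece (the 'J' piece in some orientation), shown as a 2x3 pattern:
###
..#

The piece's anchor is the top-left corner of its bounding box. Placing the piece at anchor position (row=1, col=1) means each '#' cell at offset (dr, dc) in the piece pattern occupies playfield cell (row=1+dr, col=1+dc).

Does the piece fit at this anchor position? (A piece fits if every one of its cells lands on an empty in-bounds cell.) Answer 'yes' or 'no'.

Check each piece cell at anchor (1, 1):
  offset (0,0) -> (1,1): empty -> OK
  offset (0,1) -> (1,2): empty -> OK
  offset (0,2) -> (1,3): empty -> OK
  offset (1,2) -> (2,3): occupied ('#') -> FAIL
All cells valid: no

Answer: no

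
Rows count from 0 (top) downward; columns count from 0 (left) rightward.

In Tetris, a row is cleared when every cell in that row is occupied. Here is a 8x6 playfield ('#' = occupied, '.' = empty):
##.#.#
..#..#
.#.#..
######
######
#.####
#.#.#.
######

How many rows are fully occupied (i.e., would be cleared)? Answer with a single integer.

Answer: 3

Derivation:
Check each row:
  row 0: 2 empty cells -> not full
  row 1: 4 empty cells -> not full
  row 2: 4 empty cells -> not full
  row 3: 0 empty cells -> FULL (clear)
  row 4: 0 empty cells -> FULL (clear)
  row 5: 1 empty cell -> not full
  row 6: 3 empty cells -> not full
  row 7: 0 empty cells -> FULL (clear)
Total rows cleared: 3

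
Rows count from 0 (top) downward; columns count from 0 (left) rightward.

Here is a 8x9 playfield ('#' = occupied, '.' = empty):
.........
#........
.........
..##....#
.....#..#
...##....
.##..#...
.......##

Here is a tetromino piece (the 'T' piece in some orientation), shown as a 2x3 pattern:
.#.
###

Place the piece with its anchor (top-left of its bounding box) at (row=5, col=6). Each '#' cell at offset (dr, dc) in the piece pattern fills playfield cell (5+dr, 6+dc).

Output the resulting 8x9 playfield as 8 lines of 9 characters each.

Answer: .........
#........
.........
..##....#
.....#..#
...##..#.
.##..####
.......##

Derivation:
Fill (5+0,6+1) = (5,7)
Fill (5+1,6+0) = (6,6)
Fill (5+1,6+1) = (6,7)
Fill (5+1,6+2) = (6,8)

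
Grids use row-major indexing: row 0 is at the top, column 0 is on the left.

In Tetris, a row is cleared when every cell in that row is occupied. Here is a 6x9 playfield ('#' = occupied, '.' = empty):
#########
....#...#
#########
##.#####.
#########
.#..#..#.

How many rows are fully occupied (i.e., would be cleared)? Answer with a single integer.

Check each row:
  row 0: 0 empty cells -> FULL (clear)
  row 1: 7 empty cells -> not full
  row 2: 0 empty cells -> FULL (clear)
  row 3: 2 empty cells -> not full
  row 4: 0 empty cells -> FULL (clear)
  row 5: 6 empty cells -> not full
Total rows cleared: 3

Answer: 3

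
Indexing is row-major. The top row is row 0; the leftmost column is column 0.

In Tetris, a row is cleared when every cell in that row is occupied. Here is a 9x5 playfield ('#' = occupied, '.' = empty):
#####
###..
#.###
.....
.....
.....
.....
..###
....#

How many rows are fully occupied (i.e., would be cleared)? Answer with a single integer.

Answer: 1

Derivation:
Check each row:
  row 0: 0 empty cells -> FULL (clear)
  row 1: 2 empty cells -> not full
  row 2: 1 empty cell -> not full
  row 3: 5 empty cells -> not full
  row 4: 5 empty cells -> not full
  row 5: 5 empty cells -> not full
  row 6: 5 empty cells -> not full
  row 7: 2 empty cells -> not full
  row 8: 4 empty cells -> not full
Total rows cleared: 1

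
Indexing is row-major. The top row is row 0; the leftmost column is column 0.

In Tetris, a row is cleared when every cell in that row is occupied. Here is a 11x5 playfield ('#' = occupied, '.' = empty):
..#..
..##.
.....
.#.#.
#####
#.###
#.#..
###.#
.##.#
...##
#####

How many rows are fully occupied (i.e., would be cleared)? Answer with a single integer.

Check each row:
  row 0: 4 empty cells -> not full
  row 1: 3 empty cells -> not full
  row 2: 5 empty cells -> not full
  row 3: 3 empty cells -> not full
  row 4: 0 empty cells -> FULL (clear)
  row 5: 1 empty cell -> not full
  row 6: 3 empty cells -> not full
  row 7: 1 empty cell -> not full
  row 8: 2 empty cells -> not full
  row 9: 3 empty cells -> not full
  row 10: 0 empty cells -> FULL (clear)
Total rows cleared: 2

Answer: 2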